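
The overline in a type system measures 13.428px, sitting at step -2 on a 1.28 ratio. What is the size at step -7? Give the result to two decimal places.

The gap is -7 − (-2) = -5 steps, so the factor is 1.28^-5.
13.428 ÷ 1.28⁵ = 13.428 ÷ 3.43597 ≈ 3.908

3.91px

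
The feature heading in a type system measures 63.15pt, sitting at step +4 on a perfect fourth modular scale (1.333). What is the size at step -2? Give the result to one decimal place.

63.15 ÷ 1.333⁶ = 63.15 ÷ 5.61023 ≈ 11.256

11.3pt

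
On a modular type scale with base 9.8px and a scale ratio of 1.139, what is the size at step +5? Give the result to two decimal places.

9.8 × 1.139⁵ = 9.8 × 1.91698 ≈ 18.79

18.79px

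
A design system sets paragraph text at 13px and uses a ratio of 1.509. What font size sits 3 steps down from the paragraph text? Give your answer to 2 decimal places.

Every step multiplies by the scale ratio.
13.0 ÷ 1.509³ = 13.0 ÷ 3.43612 ≈ 3.78

3.78px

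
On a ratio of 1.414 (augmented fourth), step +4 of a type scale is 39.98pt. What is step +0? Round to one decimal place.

10.0pt

Moving from step +4 to step +0 is 4 steps down, so divide by r⁴.
39.98 ÷ 1.414⁴ = 39.98 ÷ 3.99758 ≈ 10.001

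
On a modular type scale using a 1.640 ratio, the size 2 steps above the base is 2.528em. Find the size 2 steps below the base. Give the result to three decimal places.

2.528 ÷ 1.640⁴ = 2.528 ÷ 7.23395 ≈ 0.349

0.349em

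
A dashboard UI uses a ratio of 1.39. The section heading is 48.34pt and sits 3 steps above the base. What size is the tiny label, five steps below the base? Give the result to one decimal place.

The gap is -5 − (3) = -8 steps, so the factor is 1.39^-8.
48.34 ÷ 1.39⁸ = 48.34 ÷ 13.93537 ≈ 3.469

3.5pt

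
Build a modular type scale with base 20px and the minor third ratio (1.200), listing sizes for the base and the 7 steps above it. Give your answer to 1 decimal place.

Step 0: 20px
Step 1: 20.0 × 1.200 = 24.0
Step 2: 20.0 × 1.200² = 28.8
Step 3: 20.0 × 1.200³ = 34.6
Step 4: 20.0 × 1.200⁴ = 41.5
Step 5: 20.0 × 1.200⁵ = 49.8
Step 6: 20.0 × 1.200⁶ = 59.7
Step 7: 20.0 × 1.200⁷ = 71.7

20.0px, 24.0px, 28.8px, 34.6px, 41.5px, 49.8px, 59.7px, 71.7px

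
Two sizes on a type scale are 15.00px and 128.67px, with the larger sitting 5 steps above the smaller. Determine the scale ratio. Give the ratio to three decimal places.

1.537

r⁵ = 128.67 / 15.00, so r = (128.67/15.00)^(1/5).
r = 8.5780^(1/5) ≈ 1.5370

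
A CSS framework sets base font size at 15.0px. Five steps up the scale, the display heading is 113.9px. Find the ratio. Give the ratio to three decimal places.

1.500

The ratio satisfies 15.0 × r⁵ = 113.9, so r = (113.9 / 15.0)^(1/5).
r = 7.5933^(1/5) ≈ 1.5000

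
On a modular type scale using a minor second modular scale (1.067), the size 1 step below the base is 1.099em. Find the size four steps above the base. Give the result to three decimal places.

1.520em

1.099 × 1.067⁵ = 1.099 × 1.38300 ≈ 1.520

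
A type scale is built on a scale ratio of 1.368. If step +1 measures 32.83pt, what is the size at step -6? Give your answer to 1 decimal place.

3.7pt

32.83 ÷ 1.368⁷ = 32.83 ÷ 8.96608 ≈ 3.662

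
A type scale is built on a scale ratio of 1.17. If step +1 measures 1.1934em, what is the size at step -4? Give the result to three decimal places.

1.1934 ÷ 1.17⁵ = 1.1934 ÷ 2.19245 ≈ 0.544

0.544em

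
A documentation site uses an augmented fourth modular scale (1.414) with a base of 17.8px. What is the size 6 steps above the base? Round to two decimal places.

142.27px

Each step on a modular scale multiplies by the ratio, so the size n steps from the base is base × ratioⁿ.
17.8 × 1.414⁶ = 17.8 × 7.99275 ≈ 142.27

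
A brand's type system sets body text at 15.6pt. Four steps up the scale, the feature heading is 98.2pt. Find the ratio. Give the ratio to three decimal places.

r⁴ = 98.2 / 15.6, so r = (98.2/15.6)^(1/4).
r = 6.2949^(1/4) ≈ 1.5840

1.584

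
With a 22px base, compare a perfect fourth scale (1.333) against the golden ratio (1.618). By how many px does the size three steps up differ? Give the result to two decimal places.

41.08px

Perfect fourth: 22.0 × 1.333³ = 52.1090px
Golden ratio: 22.0 × 1.618³ = 93.1876px
Difference: 93.1876 − 52.1090 = 41.0786px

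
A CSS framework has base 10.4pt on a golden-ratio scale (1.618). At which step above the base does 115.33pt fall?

5

1.618ⁿ = 115.33 / 10.4 = 11.0894
n = ln(11.0894) / ln(1.618) = 2.4060 / 0.4812 ≈ 5.00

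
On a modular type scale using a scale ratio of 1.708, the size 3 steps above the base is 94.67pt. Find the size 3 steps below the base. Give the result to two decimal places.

Moving from step +3 to step -3 is 6 steps down, so divide by r⁶.
94.67 ÷ 1.708⁶ = 94.67 ÷ 24.82717 ≈ 3.813

3.81pt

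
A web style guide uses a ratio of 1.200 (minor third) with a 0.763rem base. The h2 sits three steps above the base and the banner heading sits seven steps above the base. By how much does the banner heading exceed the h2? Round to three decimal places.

1.416rem

Step 3: 0.763 × 1.200³ = 1.31846rem
Step 7: 0.763 × 1.200⁷ = 2.73397rem
Difference: 2.73397 − 1.31846 = 1.41551rem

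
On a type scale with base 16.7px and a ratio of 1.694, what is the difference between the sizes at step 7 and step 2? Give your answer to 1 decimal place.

620.6px

Step 2: 16.7 × 1.694² = 47.923px
Step 7: 16.7 × 1.694⁷ = 668.514px
Difference: 668.514 − 47.923 = 620.591px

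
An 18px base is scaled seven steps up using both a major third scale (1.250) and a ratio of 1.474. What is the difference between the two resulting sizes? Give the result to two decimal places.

Major third: 18.0 × 1.250⁷ = 85.8307px
At 1.474: 18.0 × 1.474⁷ = 272.1165px
Difference: 272.1165 − 85.8307 = 186.2858px

186.29px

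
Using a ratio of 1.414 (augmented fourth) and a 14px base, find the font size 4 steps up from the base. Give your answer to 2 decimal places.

55.97px

Every step multiplies by the scale ratio.
14.0 × 1.414⁴ = 14.0 × 3.99758 ≈ 55.97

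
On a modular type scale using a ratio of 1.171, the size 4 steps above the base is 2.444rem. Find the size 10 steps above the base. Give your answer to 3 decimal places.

6.301rem

The gap is 10 − (4) = 6 steps, so the factor is 1.171^6.
2.444 × 1.171⁶ = 2.444 × 2.57835 ≈ 6.301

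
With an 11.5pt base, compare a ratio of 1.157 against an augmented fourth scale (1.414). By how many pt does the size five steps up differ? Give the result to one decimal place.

41.2pt

At 1.157: 11.5 × 1.157⁵ = 23.843pt
Augmented fourth: 11.5 × 1.414⁵ = 65.005pt
Difference: 65.005 − 23.843 = 41.162pt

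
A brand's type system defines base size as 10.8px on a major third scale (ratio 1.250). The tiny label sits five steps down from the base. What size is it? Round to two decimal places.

3.54px

Each step on a modular scale multiplies by the ratio, so the size n steps from the base is base × ratioⁿ.
10.8 ÷ 1.250⁵ = 10.8 ÷ 3.05176 ≈ 3.54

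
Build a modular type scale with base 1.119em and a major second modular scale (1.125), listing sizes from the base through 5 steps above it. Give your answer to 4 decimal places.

Step 0: 1.119em
Step 1: 1.119 × 1.125 = 1.2589
Step 2: 1.119 × 1.125² = 1.4162
Step 3: 1.119 × 1.125³ = 1.5933
Step 4: 1.119 × 1.125⁴ = 1.7924
Step 5: 1.119 × 1.125⁵ = 2.0165

1.1190em, 1.2589em, 1.4162em, 1.5933em, 1.7924em, 2.0165em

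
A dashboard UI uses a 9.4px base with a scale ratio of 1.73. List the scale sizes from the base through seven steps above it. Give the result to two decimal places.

9.40px, 16.26px, 28.13px, 48.67px, 84.20px, 145.67px, 252.00px, 435.96px

Step 0: 9.4px
Step 1: 9.4 × 1.73 = 16.26
Step 2: 9.4 × 1.73² = 28.13
Step 3: 9.4 × 1.73³ = 48.67
Step 4: 9.4 × 1.73⁴ = 84.20
Step 5: 9.4 × 1.73⁵ = 145.67
Step 6: 9.4 × 1.73⁶ = 252.00
Step 7: 9.4 × 1.73⁷ = 435.96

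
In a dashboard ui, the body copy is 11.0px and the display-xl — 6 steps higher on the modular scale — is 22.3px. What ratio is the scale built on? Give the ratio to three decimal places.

1.125

r⁶ = 22.3 / 11.0, so r = (22.3/11.0)^(1/6).
r = 2.0273^(1/6) ≈ 1.1250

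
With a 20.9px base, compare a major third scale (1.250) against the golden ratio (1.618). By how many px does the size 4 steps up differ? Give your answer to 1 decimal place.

92.2px

Major third: 20.9 × 1.250⁴ = 51.025px
Golden ratio: 20.9 × 1.618⁴ = 143.239px
Difference: 143.239 − 51.025 = 92.214px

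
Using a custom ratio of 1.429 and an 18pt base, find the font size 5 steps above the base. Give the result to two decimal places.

107.26pt

A modular type scale is a geometric sequence: sizeₙ = base × rⁿ.
18.0 × 1.429⁵ = 18.0 × 5.95883 ≈ 107.26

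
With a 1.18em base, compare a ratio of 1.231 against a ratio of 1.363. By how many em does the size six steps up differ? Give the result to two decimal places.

At 1.231: 1.18 × 1.231⁶ = 4.1061em
At 1.363: 1.18 × 1.363⁶ = 7.5658em
Difference: 7.5658 − 4.1061 = 3.4597em

3.46em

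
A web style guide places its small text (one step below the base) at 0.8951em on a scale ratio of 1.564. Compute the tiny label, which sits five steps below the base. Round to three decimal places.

0.8951 ÷ 1.564⁴ = 0.8951 ÷ 5.98339 ≈ 0.150

0.150em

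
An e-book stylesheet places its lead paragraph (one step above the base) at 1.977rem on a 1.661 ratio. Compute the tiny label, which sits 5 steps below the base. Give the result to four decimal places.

1.977 ÷ 1.661⁶ = 1.977 ÷ 20.99993 ≈ 0.0941

0.0941rem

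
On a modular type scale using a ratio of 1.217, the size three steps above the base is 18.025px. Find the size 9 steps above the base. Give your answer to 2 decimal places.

58.56px

The gap is 9 − (3) = 6 steps, so the factor is 1.217^6.
18.025 × 1.217⁶ = 18.025 × 3.24895 ≈ 58.562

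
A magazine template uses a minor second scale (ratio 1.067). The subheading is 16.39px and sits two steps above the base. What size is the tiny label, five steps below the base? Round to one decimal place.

The gap is -5 − (2) = -7 steps, so the factor is 1.067^-7.
16.39 ÷ 1.067⁷ = 16.39 ÷ 1.57453 ≈ 10.409

10.4px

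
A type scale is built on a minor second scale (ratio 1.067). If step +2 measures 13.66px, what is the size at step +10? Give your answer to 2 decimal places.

22.95px

13.66 × 1.067⁸ = 13.66 × 1.68002 ≈ 22.949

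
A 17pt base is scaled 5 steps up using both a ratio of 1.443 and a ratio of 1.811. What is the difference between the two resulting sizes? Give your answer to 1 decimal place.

224.8pt

At 1.443: 17.0 × 1.443⁵ = 106.361pt
At 1.811: 17.0 × 1.811⁵ = 331.163pt
Difference: 331.163 − 106.361 = 224.802pt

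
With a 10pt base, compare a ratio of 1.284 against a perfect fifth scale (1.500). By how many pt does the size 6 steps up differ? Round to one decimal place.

At 1.284: 10.0 × 1.284⁶ = 44.812pt
Perfect fifth: 10.0 × 1.500⁶ = 113.906pt
Difference: 113.906 − 44.812 = 69.094pt

69.1pt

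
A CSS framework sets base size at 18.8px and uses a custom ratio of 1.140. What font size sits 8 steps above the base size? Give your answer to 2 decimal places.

53.63px

18.8 × 1.140⁸ = 18.8 × 2.85259 ≈ 53.63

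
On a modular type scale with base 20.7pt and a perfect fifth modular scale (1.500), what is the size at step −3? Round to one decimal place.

20.7 ÷ 1.500³ = 20.7 ÷ 3.37500 ≈ 6.13

6.1pt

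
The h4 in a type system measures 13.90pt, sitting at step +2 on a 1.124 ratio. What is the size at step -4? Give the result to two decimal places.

13.90 ÷ 1.124⁶ = 13.90 ÷ 2.01650 ≈ 6.893

6.89pt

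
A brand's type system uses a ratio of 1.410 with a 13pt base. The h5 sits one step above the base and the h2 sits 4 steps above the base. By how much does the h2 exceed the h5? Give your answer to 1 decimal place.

33.1pt

Step 1: 13.0 × 1.410 = 18.330pt
Step 4: 13.0 × 1.410⁴ = 51.383pt
Difference: 51.383 − 18.330 = 33.053pt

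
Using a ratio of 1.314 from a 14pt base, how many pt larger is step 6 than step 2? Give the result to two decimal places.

47.89pt

Step 2: 14.0 × 1.314² = 24.1723pt
Step 6: 14.0 × 1.314⁶ = 72.0610pt
Difference: 72.0610 − 24.1723 = 47.8887pt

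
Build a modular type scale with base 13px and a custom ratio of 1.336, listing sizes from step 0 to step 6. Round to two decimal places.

Step 0: 13px
Step 1: 13.0 × 1.336 = 17.37
Step 2: 13.0 × 1.336² = 23.20
Step 3: 13.0 × 1.336³ = 31.00
Step 4: 13.0 × 1.336⁴ = 41.42
Step 5: 13.0 × 1.336⁵ = 55.33
Step 6: 13.0 × 1.336⁶ = 73.92

13.00px, 17.37px, 23.20px, 31.00px, 41.42px, 55.33px, 73.92px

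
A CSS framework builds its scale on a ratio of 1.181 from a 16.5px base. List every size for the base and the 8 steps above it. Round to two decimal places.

16.50px, 19.49px, 23.01px, 27.18px, 32.10px, 37.91px, 44.77px, 52.87px, 62.44px

Step 0: 16.5px
Step 1: 16.5 × 1.181 = 19.49
Step 2: 16.5 × 1.181² = 23.01
Step 3: 16.5 × 1.181³ = 27.18
Step 4: 16.5 × 1.181⁴ = 32.10
Step 5: 16.5 × 1.181⁵ = 37.91
Step 6: 16.5 × 1.181⁶ = 44.77
Step 7: 16.5 × 1.181⁷ = 52.87
Step 8: 16.5 × 1.181⁸ = 62.44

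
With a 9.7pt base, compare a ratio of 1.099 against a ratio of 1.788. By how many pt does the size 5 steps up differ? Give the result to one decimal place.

At 1.099: 9.7 × 1.099⁵ = 15.551pt
At 1.788: 9.7 × 1.788⁵ = 177.259pt
Difference: 177.259 − 15.551 = 161.708pt

161.7pt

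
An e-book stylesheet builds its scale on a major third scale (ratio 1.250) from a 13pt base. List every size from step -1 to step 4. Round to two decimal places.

10.40pt, 13.00pt, 16.25pt, 20.31pt, 25.39pt, 31.74pt

Step -1: 13.0 ÷ 1.250 = 10.40
Step 0: 13pt
Step 1: 13.0 × 1.250 = 16.25
Step 2: 13.0 × 1.250² = 20.31
Step 3: 13.0 × 1.250³ = 25.39
Step 4: 13.0 × 1.250⁴ = 31.74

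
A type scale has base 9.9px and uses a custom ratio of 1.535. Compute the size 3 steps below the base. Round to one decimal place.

Every step multiplies by the scale ratio.
9.9 ÷ 1.535³ = 9.9 ÷ 3.61681 ≈ 2.74

2.7px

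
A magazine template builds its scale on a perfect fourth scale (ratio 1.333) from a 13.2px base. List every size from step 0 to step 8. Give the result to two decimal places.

Step 0: 13.2px
Step 1: 13.2 × 1.333 = 17.60
Step 2: 13.2 × 1.333² = 23.45
Step 3: 13.2 × 1.333³ = 31.27
Step 4: 13.2 × 1.333⁴ = 41.68
Step 5: 13.2 × 1.333⁵ = 55.56
Step 6: 13.2 × 1.333⁶ = 74.06
Step 7: 13.2 × 1.333⁷ = 98.72
Step 8: 13.2 × 1.333⁸ = 131.59

13.20px, 17.60px, 23.45px, 31.27px, 41.68px, 55.56px, 74.06px, 98.72px, 131.59px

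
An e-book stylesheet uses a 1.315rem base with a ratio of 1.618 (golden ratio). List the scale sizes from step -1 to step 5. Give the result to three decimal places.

0.813rem, 1.315rem, 2.128rem, 3.443rem, 5.570rem, 9.012rem, 14.582rem

Step -1: 1.315 ÷ 1.618 = 0.813
Step 0: 1.315rem
Step 1: 1.315 × 1.618 = 2.128
Step 2: 1.315 × 1.618² = 3.443
Step 3: 1.315 × 1.618³ = 5.570
Step 4: 1.315 × 1.618⁴ = 9.012
Step 5: 1.315 × 1.618⁵ = 14.582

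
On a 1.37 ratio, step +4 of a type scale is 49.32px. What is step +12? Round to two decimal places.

49.32 × 1.37⁸ = 49.32 × 12.40979 ≈ 612.051

612.05px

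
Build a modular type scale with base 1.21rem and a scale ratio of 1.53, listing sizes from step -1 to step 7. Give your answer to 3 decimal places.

0.791rem, 1.210rem, 1.851rem, 2.832rem, 4.334rem, 6.631rem, 10.145rem, 15.522rem, 23.748rem

Step -1: 1.21 ÷ 1.53 = 0.791
Step 0: 1.21rem
Step 1: 1.21 × 1.53 = 1.851
Step 2: 1.21 × 1.53² = 2.832
Step 3: 1.21 × 1.53³ = 4.334
Step 4: 1.21 × 1.53⁴ = 6.631
Step 5: 1.21 × 1.53⁵ = 10.145
Step 6: 1.21 × 1.53⁶ = 15.522
Step 7: 1.21 × 1.53⁷ = 23.748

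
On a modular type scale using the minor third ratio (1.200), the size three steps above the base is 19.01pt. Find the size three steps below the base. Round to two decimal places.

6.37pt

The gap is -3 − (3) = -6 steps, so the factor is 1.200^-6.
19.01 ÷ 1.200⁶ = 19.01 ÷ 2.98598 ≈ 6.366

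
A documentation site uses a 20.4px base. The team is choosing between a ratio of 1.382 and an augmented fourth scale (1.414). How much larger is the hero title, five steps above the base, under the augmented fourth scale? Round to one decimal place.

At 1.382: 20.4 × 1.382⁵ = 102.842px
Augmented fourth: 20.4 × 1.414⁵ = 115.313px
Difference: 115.313 − 102.842 = 12.471px

12.5px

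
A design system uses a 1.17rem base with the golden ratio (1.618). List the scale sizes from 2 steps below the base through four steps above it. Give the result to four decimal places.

0.4469rem, 0.7231rem, 1.1700rem, 1.8931rem, 3.0630rem, 4.9559rem, 8.0186rem

Step -2: 1.17 ÷ 1.618² = 0.4469
Step -1: 1.17 ÷ 1.618 = 0.7231
Step 0: 1.17rem
Step 1: 1.17 × 1.618 = 1.8931
Step 2: 1.17 × 1.618² = 3.0630
Step 3: 1.17 × 1.618³ = 4.9559
Step 4: 1.17 × 1.618⁴ = 8.0186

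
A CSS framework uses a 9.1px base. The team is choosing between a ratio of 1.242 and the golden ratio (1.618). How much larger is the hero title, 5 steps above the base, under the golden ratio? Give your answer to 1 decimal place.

74.0px

At 1.242: 9.1 × 1.242⁵ = 26.894px
Golden ratio: 9.1 × 1.618⁵ = 100.910px
Difference: 100.910 − 26.894 = 74.016px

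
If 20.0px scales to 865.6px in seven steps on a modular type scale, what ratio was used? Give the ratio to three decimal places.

r⁷ = 865.6 / 20.0, so r = (865.6/20.0)^(1/7).
r = 43.2800^(1/7) ≈ 1.7130

1.713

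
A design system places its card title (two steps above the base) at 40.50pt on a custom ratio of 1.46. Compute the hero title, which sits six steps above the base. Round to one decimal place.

184.0pt

The gap is 6 − (2) = 4 steps, so the factor is 1.46^4.
40.50 × 1.46⁴ = 40.50 × 4.54372 ≈ 184.021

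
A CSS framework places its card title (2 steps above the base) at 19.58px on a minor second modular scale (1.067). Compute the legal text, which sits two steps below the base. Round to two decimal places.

19.58 ÷ 1.067⁴ = 19.58 ÷ 1.29616 ≈ 15.106

15.11px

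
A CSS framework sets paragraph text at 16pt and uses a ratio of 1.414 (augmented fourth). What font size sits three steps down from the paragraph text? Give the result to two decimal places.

5.66pt

Every step multiplies by the scale ratio.
16.0 ÷ 1.414³ = 16.0 ÷ 2.82715 ≈ 5.66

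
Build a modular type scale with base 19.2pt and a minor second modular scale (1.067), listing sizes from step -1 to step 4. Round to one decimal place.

18.0pt, 19.2pt, 20.5pt, 21.9pt, 23.3pt, 24.9pt

Step -1: 19.2 ÷ 1.067 = 18.0
Step 0: 19.2pt
Step 1: 19.2 × 1.067 = 20.5
Step 2: 19.2 × 1.067² = 21.9
Step 3: 19.2 × 1.067³ = 23.3
Step 4: 19.2 × 1.067⁴ = 24.9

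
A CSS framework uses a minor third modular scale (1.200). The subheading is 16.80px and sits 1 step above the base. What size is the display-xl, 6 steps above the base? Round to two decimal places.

The gap is 6 − (1) = 5 steps, so the factor is 1.200^5.
16.80 × 1.200⁵ = 16.80 × 2.48832 ≈ 41.804

41.80px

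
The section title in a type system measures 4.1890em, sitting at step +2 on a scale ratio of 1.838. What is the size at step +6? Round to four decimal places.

47.8071em

The gap is 6 − (2) = 4 steps, so the factor is 1.838^4.
4.1890 × 1.838⁴ = 4.1890 × 11.41253 ≈ 47.8071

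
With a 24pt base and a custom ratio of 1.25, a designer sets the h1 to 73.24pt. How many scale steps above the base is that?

1.25ⁿ = 73.24 / 24 = 3.0517
n = ln(3.0517) / ln(1.25) = 1.1157 / 0.2231 ≈ 5.00

5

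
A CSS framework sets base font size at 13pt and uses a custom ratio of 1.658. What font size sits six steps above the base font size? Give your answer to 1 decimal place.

270.1pt

13.0 × 1.658⁶ = 13.0 × 20.77338 ≈ 270.05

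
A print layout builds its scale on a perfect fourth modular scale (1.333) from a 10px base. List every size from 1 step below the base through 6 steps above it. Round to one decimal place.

Step -1: 10.0 ÷ 1.333 = 7.5
Step 0: 10px
Step 1: 10.0 × 1.333 = 13.3
Step 2: 10.0 × 1.333² = 17.8
Step 3: 10.0 × 1.333³ = 23.7
Step 4: 10.0 × 1.333⁴ = 31.6
Step 5: 10.0 × 1.333⁵ = 42.1
Step 6: 10.0 × 1.333⁶ = 56.1

7.5px, 10.0px, 13.3px, 17.8px, 23.7px, 31.6px, 42.1px, 56.1px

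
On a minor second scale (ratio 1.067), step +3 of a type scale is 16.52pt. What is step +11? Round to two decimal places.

The gap is 11 − (3) = 8 steps, so the factor is 1.067^8.
16.52 × 1.067⁸ = 16.52 × 1.68002 ≈ 27.754

27.75pt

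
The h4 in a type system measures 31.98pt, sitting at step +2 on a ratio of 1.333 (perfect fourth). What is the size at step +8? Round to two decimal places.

179.42pt

Moving from step +2 to step +8 is 6 steps up, so multiply by r⁶.
31.98 × 1.333⁶ = 31.98 × 5.61023 ≈ 179.415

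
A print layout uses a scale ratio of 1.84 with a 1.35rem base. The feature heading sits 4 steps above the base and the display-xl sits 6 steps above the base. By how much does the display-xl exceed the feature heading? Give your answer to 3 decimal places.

36.915rem

Step 4: 1.35 × 1.84⁴ = 15.47409rem
Step 6: 1.35 × 1.84⁶ = 52.38907rem
Difference: 52.38907 − 15.47409 = 36.91498rem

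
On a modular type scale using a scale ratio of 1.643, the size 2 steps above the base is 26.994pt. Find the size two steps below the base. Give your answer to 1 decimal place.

3.7pt

26.994 ÷ 1.643⁴ = 26.994 ÷ 7.28702 ≈ 3.704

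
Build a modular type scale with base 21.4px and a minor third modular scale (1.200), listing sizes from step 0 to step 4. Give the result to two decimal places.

21.40px, 25.68px, 30.82px, 36.98px, 44.38px

Step 0: 21.4px
Step 1: 21.4 × 1.200 = 25.68
Step 2: 21.4 × 1.200² = 30.82
Step 3: 21.4 × 1.200³ = 36.98
Step 4: 21.4 × 1.200⁴ = 44.38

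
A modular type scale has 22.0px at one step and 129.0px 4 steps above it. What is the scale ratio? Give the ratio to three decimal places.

r⁴ = 129.0 / 22.0, so r = (129.0/22.0)^(1/4).
r = 5.8636^(1/4) ≈ 1.5561

1.556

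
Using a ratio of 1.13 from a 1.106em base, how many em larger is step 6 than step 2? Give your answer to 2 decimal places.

Step 2: 1.106 × 1.13² = 1.4123em
Step 6: 1.106 × 1.13⁶ = 2.3026em
Difference: 2.3026 − 1.4123 = 0.8903em

0.89em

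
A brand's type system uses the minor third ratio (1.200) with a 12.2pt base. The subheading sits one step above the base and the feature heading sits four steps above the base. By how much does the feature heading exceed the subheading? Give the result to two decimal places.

10.66pt

Step 1: 12.2 × 1.200 = 14.6400pt
Step 4: 12.2 × 1.200⁴ = 25.2979pt
Difference: 25.2979 − 14.6400 = 10.6579pt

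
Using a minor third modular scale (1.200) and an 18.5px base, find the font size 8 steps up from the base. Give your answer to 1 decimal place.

A modular type scale is a geometric sequence: sizeₙ = base × rⁿ.
18.5 × 1.200⁸ = 18.5 × 4.29982 ≈ 79.55

79.5px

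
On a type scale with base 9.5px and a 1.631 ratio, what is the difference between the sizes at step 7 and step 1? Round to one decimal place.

276.2px

Step 1: 9.5 × 1.631 = 15.495px
Step 7: 9.5 × 1.631⁷ = 291.676px
Difference: 291.676 − 15.495 = 276.181px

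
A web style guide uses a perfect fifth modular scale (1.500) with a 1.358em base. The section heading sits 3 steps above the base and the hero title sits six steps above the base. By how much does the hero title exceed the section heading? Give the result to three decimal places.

Step 3: 1.358 × 1.500³ = 4.58325em
Step 6: 1.358 × 1.500⁶ = 15.46847em
Difference: 15.46847 − 4.58325 = 10.88522em

10.885em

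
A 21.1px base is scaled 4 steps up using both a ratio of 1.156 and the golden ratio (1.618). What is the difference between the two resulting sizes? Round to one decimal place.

106.9px

At 1.156: 21.1 × 1.156⁴ = 37.680px
Golden ratio: 21.1 × 1.618⁴ = 144.609px
Difference: 144.609 − 37.680 = 106.929px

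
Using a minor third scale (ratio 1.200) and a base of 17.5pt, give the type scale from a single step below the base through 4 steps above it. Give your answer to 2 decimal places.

Step -1: 17.5 ÷ 1.200 = 14.58
Step 0: 17.5pt
Step 1: 17.5 × 1.200 = 21.00
Step 2: 17.5 × 1.200² = 25.20
Step 3: 17.5 × 1.200³ = 30.24
Step 4: 17.5 × 1.200⁴ = 36.29

14.58pt, 17.50pt, 21.00pt, 25.20pt, 30.24pt, 36.29pt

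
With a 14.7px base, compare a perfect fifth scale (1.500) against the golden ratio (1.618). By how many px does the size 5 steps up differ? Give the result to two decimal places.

51.38px

Perfect fifth: 14.7 × 1.500⁵ = 111.6281px
Golden ratio: 14.7 × 1.618⁵ = 163.0084px
Difference: 163.0084 − 111.6281 = 51.3803px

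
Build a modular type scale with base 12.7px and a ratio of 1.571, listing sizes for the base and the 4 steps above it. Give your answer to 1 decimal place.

Step 0: 12.7px
Step 1: 12.7 × 1.571 = 20.0
Step 2: 12.7 × 1.571² = 31.3
Step 3: 12.7 × 1.571³ = 49.2
Step 4: 12.7 × 1.571⁴ = 77.4

12.7px, 20.0px, 31.3px, 49.2px, 77.4px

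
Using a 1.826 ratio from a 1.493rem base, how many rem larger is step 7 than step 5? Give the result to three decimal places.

70.748rem

Step 5: 1.493 × 1.826⁵ = 30.30845rem
Step 7: 1.493 × 1.826⁷ = 101.05673rem
Difference: 101.05673 − 30.30845 = 70.74828rem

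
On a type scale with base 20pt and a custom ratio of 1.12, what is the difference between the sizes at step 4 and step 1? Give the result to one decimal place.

9.1pt

Step 1: 20.0 × 1.12 = 22.400pt
Step 4: 20.0 × 1.12⁴ = 31.470pt
Difference: 31.470 − 22.400 = 9.070pt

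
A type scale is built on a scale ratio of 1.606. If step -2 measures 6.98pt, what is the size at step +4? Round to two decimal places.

6.98 × 1.606⁶ = 6.98 × 17.15826 ≈ 119.765

119.76pt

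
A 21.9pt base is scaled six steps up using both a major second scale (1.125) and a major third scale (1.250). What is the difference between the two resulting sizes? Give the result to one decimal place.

Major second: 21.9 × 1.125⁶ = 44.398pt
Major third: 21.9 × 1.250⁶ = 83.542pt
Difference: 83.542 − 44.398 = 39.144pt

39.1pt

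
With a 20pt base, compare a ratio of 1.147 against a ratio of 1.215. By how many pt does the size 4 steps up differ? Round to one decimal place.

At 1.147: 20.0 × 1.147⁴ = 34.617pt
At 1.215: 20.0 × 1.215⁴ = 43.585pt
Difference: 43.585 − 34.617 = 8.968pt

9.0pt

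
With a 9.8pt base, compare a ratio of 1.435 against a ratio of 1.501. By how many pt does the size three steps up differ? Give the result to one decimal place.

4.2pt

At 1.435: 9.8 × 1.435³ = 28.959pt
At 1.501: 9.8 × 1.501³ = 33.141pt
Difference: 33.141 − 28.959 = 4.182pt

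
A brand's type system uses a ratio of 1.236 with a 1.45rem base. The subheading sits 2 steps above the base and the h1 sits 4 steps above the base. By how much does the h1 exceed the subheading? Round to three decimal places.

Step 2: 1.45 × 1.236² = 2.21516rem
Step 4: 1.45 × 1.236⁴ = 3.38409rem
Difference: 3.38409 − 2.21516 = 1.16893rem

1.169rem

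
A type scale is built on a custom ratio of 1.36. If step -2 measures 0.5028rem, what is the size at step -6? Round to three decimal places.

0.5028 ÷ 1.36⁴ = 0.5028 ÷ 3.42102 ≈ 0.147

0.147rem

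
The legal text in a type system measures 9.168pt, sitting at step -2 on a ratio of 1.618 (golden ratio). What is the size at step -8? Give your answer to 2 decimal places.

0.51pt

9.168 ÷ 1.618⁶ = 9.168 ÷ 17.94201 ≈ 0.511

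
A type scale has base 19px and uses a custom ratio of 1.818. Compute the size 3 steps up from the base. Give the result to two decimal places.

114.17px

Each step on a modular scale multiplies by the ratio, so the size n steps from the base is base × ratioⁿ.
19.0 × 1.818³ = 19.0 × 6.00872 ≈ 114.17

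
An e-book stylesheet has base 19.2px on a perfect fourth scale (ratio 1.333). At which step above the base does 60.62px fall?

1.333ⁿ = 60.62 / 19.2 = 3.1573
n = ln(3.1573) / ln(1.333) = 1.1497 / 0.2874 ≈ 4.00

4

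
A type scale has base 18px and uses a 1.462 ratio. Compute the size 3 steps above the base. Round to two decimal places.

56.25px

Each step on a modular scale multiplies by the ratio, so the size n steps from the base is base × ratioⁿ.
18.0 × 1.462³ = 18.0 × 3.12494 ≈ 56.25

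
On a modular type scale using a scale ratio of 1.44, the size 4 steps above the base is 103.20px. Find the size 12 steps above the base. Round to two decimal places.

The gap is 12 − (4) = 8 steps, so the factor is 1.44^8.
103.20 × 1.44⁸ = 103.20 × 18.48843 ≈ 1908.006

1908.01px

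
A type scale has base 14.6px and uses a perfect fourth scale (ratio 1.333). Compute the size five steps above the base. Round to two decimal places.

Each step on a modular scale multiplies by the ratio, so the size n steps from the base is base × ratioⁿ.
14.6 × 1.333⁵ = 14.6 × 4.20873 ≈ 61.45

61.45px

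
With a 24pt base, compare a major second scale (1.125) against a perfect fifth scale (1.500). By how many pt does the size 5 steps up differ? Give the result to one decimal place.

Major second: 24.0 × 1.125⁵ = 43.249pt
Perfect fifth: 24.0 × 1.500⁵ = 182.250pt
Difference: 182.250 − 43.249 = 139.001pt

139.0pt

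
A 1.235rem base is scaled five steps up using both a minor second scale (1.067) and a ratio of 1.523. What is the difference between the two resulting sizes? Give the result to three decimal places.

Minor second: 1.235 × 1.067⁵ = 1.70800rem
At 1.523: 1.235 × 1.523⁵ = 10.11967rem
Difference: 10.11967 − 1.70800 = 8.41167rem

8.412rem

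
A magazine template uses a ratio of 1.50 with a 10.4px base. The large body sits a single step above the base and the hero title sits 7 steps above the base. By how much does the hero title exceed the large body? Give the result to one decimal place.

162.1px

Step 1: 10.4 × 1.50 = 15.600px
Step 7: 10.4 × 1.50⁷ = 177.694px
Difference: 177.694 − 15.600 = 162.094px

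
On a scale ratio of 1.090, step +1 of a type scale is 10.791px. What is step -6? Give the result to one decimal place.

5.9px

The gap is -6 − (1) = -7 steps, so the factor is 1.090^-7.
10.791 ÷ 1.090⁷ = 10.791 ÷ 1.82804 ≈ 5.903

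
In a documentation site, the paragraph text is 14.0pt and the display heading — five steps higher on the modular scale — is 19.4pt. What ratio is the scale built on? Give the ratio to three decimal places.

r⁵ = 19.4 / 14.0, so r = (19.4/14.0)^(1/5).
r = 1.3857^(1/5) ≈ 1.0674

1.067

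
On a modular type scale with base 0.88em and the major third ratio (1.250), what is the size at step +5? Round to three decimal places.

0.88 × 1.250⁵ = 0.88 × 3.05176 ≈ 2.686

2.686em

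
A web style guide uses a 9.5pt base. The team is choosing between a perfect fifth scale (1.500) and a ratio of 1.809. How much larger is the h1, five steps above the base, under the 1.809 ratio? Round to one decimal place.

111.9pt

Perfect fifth: 9.5 × 1.500⁵ = 72.141pt
At 1.809: 9.5 × 1.809⁵ = 184.042pt
Difference: 184.042 − 72.141 = 111.901pt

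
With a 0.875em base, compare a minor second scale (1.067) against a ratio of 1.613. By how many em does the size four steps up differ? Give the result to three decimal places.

4.789em

Minor second: 0.875 × 1.067⁴ = 1.13414em
At 1.613: 0.875 × 1.613⁴ = 5.92305em
Difference: 5.92305 − 1.13414 = 4.78891em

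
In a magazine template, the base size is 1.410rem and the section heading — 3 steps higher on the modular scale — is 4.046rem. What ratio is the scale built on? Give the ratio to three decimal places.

1.421

The ratio satisfies 1.410 × r³ = 4.046, so r = (4.046 / 1.410)^(1/3).
r = 2.8695^(1/3) ≈ 1.4210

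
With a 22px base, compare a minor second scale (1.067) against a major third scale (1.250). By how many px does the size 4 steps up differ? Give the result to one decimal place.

25.2px

Minor second: 22.0 × 1.067⁴ = 28.515px
Major third: 22.0 × 1.250⁴ = 53.711px
Difference: 53.711 − 28.515 = 25.196px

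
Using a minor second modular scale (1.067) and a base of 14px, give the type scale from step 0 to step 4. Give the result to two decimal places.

14.00px, 14.94px, 15.94px, 17.01px, 18.15px

Step 0: 14px
Step 1: 14.0 × 1.067 = 14.94
Step 2: 14.0 × 1.067² = 15.94
Step 3: 14.0 × 1.067³ = 17.01
Step 4: 14.0 × 1.067⁴ = 18.15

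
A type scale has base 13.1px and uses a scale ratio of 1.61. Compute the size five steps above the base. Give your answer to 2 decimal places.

13.1 × 1.61⁵ = 13.1 × 10.81756 ≈ 141.71

141.71px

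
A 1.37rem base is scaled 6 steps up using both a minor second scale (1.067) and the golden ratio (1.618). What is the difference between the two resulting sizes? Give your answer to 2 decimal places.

Minor second: 1.37 × 1.067⁶ = 2.0217rem
Golden ratio: 1.37 × 1.618⁶ = 24.5806rem
Difference: 24.5806 − 2.0217 = 22.5589rem

22.56rem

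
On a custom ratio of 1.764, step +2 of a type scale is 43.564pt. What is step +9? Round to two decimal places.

The gap is 9 − (2) = 7 steps, so the factor is 1.764^7.
43.564 × 1.764⁷ = 43.564 × 53.14838 ≈ 2315.356

2315.36pt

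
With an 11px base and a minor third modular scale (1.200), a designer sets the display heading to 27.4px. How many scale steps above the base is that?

1.200ⁿ = 27.4 / 11 = 2.4909
n = ln(2.4909) / ln(1.200) = 0.9126 / 0.1823 ≈ 5.01

5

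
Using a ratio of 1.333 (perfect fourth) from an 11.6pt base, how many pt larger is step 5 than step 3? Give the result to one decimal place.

21.3pt

Step 3: 11.6 × 1.333³ = 27.476pt
Step 5: 11.6 × 1.333⁵ = 48.821pt
Difference: 48.821 − 27.476 = 21.345pt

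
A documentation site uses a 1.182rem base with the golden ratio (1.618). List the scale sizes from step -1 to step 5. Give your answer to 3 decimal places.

0.731rem, 1.182rem, 1.912rem, 3.094rem, 5.007rem, 8.101rem, 13.107rem

Step -1: 1.182 ÷ 1.618 = 0.731
Step 0: 1.182rem
Step 1: 1.182 × 1.618 = 1.912
Step 2: 1.182 × 1.618² = 3.094
Step 3: 1.182 × 1.618³ = 5.007
Step 4: 1.182 × 1.618⁴ = 8.101
Step 5: 1.182 × 1.618⁵ = 13.107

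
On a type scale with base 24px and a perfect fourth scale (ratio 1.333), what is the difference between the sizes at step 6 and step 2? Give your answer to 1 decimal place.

92.0px

Step 2: 24.0 × 1.333² = 42.645px
Step 6: 24.0 × 1.333⁶ = 134.646px
Difference: 134.646 − 42.645 = 92.001px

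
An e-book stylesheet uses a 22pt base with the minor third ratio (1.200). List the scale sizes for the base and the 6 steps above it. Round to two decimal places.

Step 0: 22pt
Step 1: 22.0 × 1.200 = 26.40
Step 2: 22.0 × 1.200² = 31.68
Step 3: 22.0 × 1.200³ = 38.02
Step 4: 22.0 × 1.200⁴ = 45.62
Step 5: 22.0 × 1.200⁵ = 54.74
Step 6: 22.0 × 1.200⁶ = 65.69

22.00pt, 26.40pt, 31.68pt, 38.02pt, 45.62pt, 54.74pt, 65.69pt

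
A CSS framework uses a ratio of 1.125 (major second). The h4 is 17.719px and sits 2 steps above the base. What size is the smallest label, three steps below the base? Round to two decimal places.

9.83px

17.719 ÷ 1.125⁵ = 17.719 ÷ 1.80203 ≈ 9.833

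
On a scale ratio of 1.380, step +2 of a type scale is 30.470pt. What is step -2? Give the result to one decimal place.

30.470 ÷ 1.380⁴ = 30.470 ÷ 3.62674 ≈ 8.401

8.4pt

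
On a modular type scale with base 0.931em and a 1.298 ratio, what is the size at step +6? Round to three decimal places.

Each step on a modular scale multiplies by the ratio, so the size n steps from the base is base × ratioⁿ.
0.931 × 1.298⁶ = 0.931 × 4.78242 ≈ 4.452

4.452em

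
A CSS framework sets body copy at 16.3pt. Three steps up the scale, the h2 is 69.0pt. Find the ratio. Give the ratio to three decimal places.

The ratio satisfies 16.3 × r³ = 69.0, so r = (69.0 / 16.3)^(1/3).
r = 4.2331^(1/3) ≈ 1.6177

1.618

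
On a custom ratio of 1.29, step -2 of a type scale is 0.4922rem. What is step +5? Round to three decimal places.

2.926rem

Moving from step -2 to step +5 is 7 steps up, so multiply by r⁷.
0.4922 × 1.29⁷ = 0.4922 × 5.94467 ≈ 2.926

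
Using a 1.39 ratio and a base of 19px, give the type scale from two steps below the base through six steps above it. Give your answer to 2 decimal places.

9.83px, 13.67px, 19.00px, 26.41px, 36.71px, 51.03px, 70.93px, 98.59px, 137.04px

Step -2: 19.0 ÷ 1.39² = 9.83
Step -1: 19.0 ÷ 1.39 = 13.67
Step 0: 19px
Step 1: 19.0 × 1.39 = 26.41
Step 2: 19.0 × 1.39² = 36.71
Step 3: 19.0 × 1.39³ = 51.03
Step 4: 19.0 × 1.39⁴ = 70.93
Step 5: 19.0 × 1.39⁵ = 98.59
Step 6: 19.0 × 1.39⁶ = 137.04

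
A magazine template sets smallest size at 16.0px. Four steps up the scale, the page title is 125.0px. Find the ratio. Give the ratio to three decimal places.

1.672

r⁴ = 125.0 / 16.0, so r = (125.0/16.0)^(1/4).
r = 7.8125^(1/4) ≈ 1.6719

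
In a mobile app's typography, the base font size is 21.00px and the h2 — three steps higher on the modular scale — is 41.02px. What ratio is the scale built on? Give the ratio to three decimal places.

r³ = 41.02 / 21.00, so r = (41.02/21.00)^(1/3).
r = 1.9533^(1/3) ≈ 1.2500

1.250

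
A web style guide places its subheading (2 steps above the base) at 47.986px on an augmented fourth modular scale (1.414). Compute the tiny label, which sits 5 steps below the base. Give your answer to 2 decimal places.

4.25px

The gap is -5 − (2) = -7 steps, so the factor is 1.414^-7.
47.986 ÷ 1.414⁷ = 47.986 ÷ 11.30175 ≈ 4.246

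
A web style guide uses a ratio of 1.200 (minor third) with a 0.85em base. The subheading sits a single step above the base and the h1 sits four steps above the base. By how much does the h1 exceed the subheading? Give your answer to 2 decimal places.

0.74em

Step 1: 0.85 × 1.200 = 1.0200em
Step 4: 0.85 × 1.200⁴ = 1.7626em
Difference: 1.7626 − 1.0200 = 0.7426em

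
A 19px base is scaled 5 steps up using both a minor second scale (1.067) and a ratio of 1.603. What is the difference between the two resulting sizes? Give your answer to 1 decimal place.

174.8px

Minor second: 19.0 × 1.067⁵ = 26.277px
At 1.603: 19.0 × 1.603⁵ = 201.104px
Difference: 201.104 − 26.277 = 174.827px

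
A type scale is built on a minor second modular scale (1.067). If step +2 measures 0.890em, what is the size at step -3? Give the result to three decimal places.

The gap is -3 − (2) = -5 steps, so the factor is 1.067^-5.
0.890 ÷ 1.067⁵ = 0.890 ÷ 1.38300 ≈ 0.644

0.644em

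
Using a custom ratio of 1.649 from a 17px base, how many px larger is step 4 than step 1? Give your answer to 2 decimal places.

97.67px

Step 1: 17.0 × 1.649 = 28.0330px
Step 4: 17.0 × 1.649⁴ = 125.6989px
Difference: 125.6989 − 28.0330 = 97.6659px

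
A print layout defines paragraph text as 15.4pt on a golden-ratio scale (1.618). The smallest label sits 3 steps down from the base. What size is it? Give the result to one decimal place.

3.6pt

15.4 ÷ 1.618³ = 15.4 ÷ 4.23580 ≈ 3.64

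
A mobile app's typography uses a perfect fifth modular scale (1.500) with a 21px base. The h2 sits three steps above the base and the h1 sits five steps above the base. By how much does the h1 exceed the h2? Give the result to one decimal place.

Step 3: 21.0 × 1.500³ = 70.875px
Step 5: 21.0 × 1.500⁵ = 159.469px
Difference: 159.469 − 70.875 = 88.594px

88.6px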